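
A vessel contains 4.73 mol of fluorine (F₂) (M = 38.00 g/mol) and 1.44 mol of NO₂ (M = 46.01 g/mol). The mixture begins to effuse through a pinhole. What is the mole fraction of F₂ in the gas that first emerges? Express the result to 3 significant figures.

Rate_i ∝ x_i/√M_i (Graham's law weighted by mole fraction), so the effusate composition follows n_i/√M_i.
So x_F₂ in the escaping gas = (n_F₂/√M_F₂) / Σ(n_i/√M_i)
= (4.73/√38.00) / (4.73/√38.00 + 1.44/√46.01) = 0.7673/(0.7673 + 0.2123) = 0.783.

0.783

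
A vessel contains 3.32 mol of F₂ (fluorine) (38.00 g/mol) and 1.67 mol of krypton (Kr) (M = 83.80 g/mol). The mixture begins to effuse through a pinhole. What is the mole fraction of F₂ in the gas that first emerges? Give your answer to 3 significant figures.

Rate_i ∝ x_i/√M_i (Graham's law weighted by mole fraction), so the effusate composition follows n_i/√M_i.
So x_F₂ in the escaping gas = (n_F₂/√M_F₂) / Σ(n_i/√M_i)
= (3.32/√38.00) / (3.32/√38.00 + 1.67/√83.80) = 0.5386/(0.5386 + 0.1824) = 0.747.

0.747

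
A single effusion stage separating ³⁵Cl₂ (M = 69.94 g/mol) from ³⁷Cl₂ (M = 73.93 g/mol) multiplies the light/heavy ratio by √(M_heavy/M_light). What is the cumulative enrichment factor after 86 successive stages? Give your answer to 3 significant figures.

After 86 stages the ratio has grown by (√(73.93/69.94))^86 = (73.93/69.94)^(86/2).
= 1.05705^43 = 10.9.

10.9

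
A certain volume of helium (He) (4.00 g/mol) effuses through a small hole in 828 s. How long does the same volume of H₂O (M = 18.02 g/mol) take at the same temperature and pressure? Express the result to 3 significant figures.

From Graham's law, t_H₂O/t_He = √(M_H₂O/M_He) = √(18.02/4.00) = √4.505 = 2.122.
So the time for H₂O is 828 × 2.122 = 1760 s.

1760 s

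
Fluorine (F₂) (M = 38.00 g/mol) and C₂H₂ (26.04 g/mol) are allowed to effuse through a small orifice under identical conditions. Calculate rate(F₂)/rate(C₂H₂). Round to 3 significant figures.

0.828

By Graham's law, rate_F₂/rate_C₂H₂ = √(M_C₂H₂/M_F₂) = √(26.04/38.00) = √0.6853 = 0.828.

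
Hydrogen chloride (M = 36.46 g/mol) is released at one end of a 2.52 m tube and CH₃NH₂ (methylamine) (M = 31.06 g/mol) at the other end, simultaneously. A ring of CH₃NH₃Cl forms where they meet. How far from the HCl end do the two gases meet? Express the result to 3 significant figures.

1.21 m

The fronts meet when d_HCl + d_CH₃NH₂ = L with d_HCl/d_CH₃NH₂ = √(M_CH₃NH₂/M_HCl) (Graham's law). Here √(M_CH₃NH₂/M_HCl) = √(31.06/36.46) = 0.9230.
With d_HCl + d_CH₃NH₂ = 2.52 m, d_CH₃NH₂ = 2.52/(1 + 0.9230) = 1.310 m.
d_HCl = 2.52 − 1.310 = 1.21 m.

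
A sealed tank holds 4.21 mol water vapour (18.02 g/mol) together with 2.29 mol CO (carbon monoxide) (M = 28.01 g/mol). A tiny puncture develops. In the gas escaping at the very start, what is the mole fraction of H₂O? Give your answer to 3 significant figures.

The effusion rate of species i is ∝ p_i/√M_i ∝ n_i/√M_i.
Mole fraction of H₂O in the effusate = (n_H₂O/√M_H₂O) / (n_H₂O/√M_H₂O + n_CO/√M_CO)
= (4.21/√18.02) / (4.21/√18.02 + 2.29/√28.01) = 0.9918/(0.9918 + 0.4327) = 0.696.

0.696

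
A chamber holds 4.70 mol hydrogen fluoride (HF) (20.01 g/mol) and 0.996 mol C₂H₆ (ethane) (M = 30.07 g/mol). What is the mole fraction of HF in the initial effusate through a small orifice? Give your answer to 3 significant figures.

0.853

Effusion rate of each component ∝ n_i/√M_i (partial pressure × 1/√M).
x_HF(eff) = (n_HF/√M_HF) / (n_HF/√M_HF + n_C₂H₆/√M_C₂H₆)
= (4.70/√20.01) / (4.70/√20.01 + 0.996/√30.07) = 1.051/(1.051 + 0.1816) = 0.853.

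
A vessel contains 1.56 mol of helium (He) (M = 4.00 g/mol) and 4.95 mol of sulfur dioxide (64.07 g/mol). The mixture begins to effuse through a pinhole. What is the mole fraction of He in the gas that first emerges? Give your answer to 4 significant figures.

Rate_i ∝ x_i/√M_i (Graham's law weighted by mole fraction), so the effusate composition follows n_i/√M_i.
Mole fraction of He in the effusate = (n_He/√M_He) / (n_He/√M_He + n_SO₂/√M_SO₂)
= (1.56/√4.00) / (1.56/√4.00 + 4.95/√64.07) = 0.7800/(0.7800 + 0.6184) = 0.5578.

0.5578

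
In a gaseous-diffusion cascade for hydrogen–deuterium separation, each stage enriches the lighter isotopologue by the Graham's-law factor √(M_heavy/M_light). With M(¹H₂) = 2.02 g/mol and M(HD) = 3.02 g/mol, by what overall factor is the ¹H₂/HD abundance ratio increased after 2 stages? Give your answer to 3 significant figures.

1.50

The single-stage factor is √(M_heavy/M_light), so 2 stages give [√(3.02/2.02)]^2 = (3.02/2.02)^(2/2).
= 1.49505^1 = 1.50.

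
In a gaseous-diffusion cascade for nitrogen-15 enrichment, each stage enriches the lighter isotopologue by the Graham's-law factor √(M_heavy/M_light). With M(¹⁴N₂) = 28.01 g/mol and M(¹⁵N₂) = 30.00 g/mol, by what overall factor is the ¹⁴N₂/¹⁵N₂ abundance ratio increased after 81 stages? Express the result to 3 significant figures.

Overall factor = α^81 with α = √(30.00/28.01), i.e. (30.00/28.01)^(81/2).
= 1.07105^(81/2) = 16.1.

16.1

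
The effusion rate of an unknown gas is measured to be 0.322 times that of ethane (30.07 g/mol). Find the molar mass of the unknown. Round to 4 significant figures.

290.0 g/mol

Graham's law gives rate_X/rate_C₂H₆ = √(M_C₂H₆/M_X).
0.322 = √(30.07/M_X)
M_X = 30.07 / 0.322² = 30.07 / 0.1037 = 290.0 g/mol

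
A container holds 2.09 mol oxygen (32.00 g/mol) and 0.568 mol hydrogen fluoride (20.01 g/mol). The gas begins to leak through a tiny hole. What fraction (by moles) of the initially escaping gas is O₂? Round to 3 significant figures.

Rate_i ∝ x_i/√M_i (Graham's law weighted by mole fraction), so the effusate composition follows n_i/√M_i.
x_O₂(eff) = (n_O₂/√M_O₂) / (n_O₂/√M_O₂ + n_HF/√M_HF)
= (2.09/√32.00) / (2.09/√32.00 + 0.568/√20.01) = 0.3695/(0.3695 + 0.1270) = 0.744.

0.744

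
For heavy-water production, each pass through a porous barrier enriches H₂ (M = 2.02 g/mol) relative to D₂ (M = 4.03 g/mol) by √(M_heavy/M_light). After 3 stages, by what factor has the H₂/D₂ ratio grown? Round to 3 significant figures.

Overall factor = α^3 with α = √(4.03/2.02), i.e. (4.03/2.02)^(3/2).
= 1.99505^(3/2) = 2.82.

2.82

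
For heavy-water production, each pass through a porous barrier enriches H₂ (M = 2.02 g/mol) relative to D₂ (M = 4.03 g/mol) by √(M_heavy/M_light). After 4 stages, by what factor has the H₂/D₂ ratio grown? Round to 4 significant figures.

The single-stage factor is √(M_heavy/M_light), so 4 stages give [√(4.03/2.02)]^4 = (4.03/2.02)^(4/2).
= 1.99505^2 = 3.980.

3.980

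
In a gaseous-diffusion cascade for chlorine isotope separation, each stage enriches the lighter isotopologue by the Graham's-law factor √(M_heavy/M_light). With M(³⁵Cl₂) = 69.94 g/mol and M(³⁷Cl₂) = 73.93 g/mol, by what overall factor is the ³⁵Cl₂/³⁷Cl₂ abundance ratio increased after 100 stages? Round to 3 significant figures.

After 100 stages the ratio has grown by (√(73.93/69.94))^100 = (73.93/69.94)^(100/2).
= 1.05705^50 = 16.0.

16.0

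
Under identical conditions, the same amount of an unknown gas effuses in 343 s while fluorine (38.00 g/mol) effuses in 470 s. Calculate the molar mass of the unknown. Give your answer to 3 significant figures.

20.2 g/mol

By Graham's law, t_X/t_F₂ = √(M_X/M_F₂).
343/470 = 0.7298 = √(M_X/38.00)
M_X = 38.00 × 0.7298² = 38.00 × 0.5326 = 20.2 g/mol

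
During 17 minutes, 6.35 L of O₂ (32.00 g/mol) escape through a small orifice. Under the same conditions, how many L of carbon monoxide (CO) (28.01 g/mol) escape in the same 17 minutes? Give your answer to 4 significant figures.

6.787 L

Since effusion rate ∝ 1/√M, rate_CO/rate_O₂ = √(M_O₂/M_CO) = √(32.00/28.01) = √1.142 = 1.069.
So the volume for CO is 6.35 × 1.069 = 6.787 L.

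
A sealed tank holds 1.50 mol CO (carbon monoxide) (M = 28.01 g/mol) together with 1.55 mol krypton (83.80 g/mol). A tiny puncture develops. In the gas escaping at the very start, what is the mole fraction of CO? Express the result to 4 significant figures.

Each component's effusion rate ∝ (its partial pressure)·(1/√M) ∝ n_i/√M_i.
Mole fraction of CO in the effusate = (n_CO/√M_CO) / (n_CO/√M_CO + n_Kr/√M_Kr)
= (1.50/√28.01) / (1.50/√28.01 + 1.55/√83.80) = 0.2834/(0.2834 + 0.1693) = 0.6260.

0.6260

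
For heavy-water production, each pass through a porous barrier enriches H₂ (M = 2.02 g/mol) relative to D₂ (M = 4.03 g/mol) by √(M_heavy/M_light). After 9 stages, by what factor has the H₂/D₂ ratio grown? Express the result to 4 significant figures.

The single-stage factor is √(M_heavy/M_light), so 9 stages give [√(4.03/2.02)]^9 = (4.03/2.02)^(9/2).
= 1.99505^(9/2) = 22.38.

22.38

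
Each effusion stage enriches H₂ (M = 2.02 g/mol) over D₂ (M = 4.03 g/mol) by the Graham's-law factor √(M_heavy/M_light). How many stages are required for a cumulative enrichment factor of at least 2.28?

Single-stage factor α = √(4.03/2.02), so ln α = ½ ln(1.99505) = 0.3453.
Need α^N ≥ 2.28 ⇒ N ≥ ln(2.28) / ln α = 0.8242 / 0.3453 = 2.39.
Rounding up, N = 3 stages.

3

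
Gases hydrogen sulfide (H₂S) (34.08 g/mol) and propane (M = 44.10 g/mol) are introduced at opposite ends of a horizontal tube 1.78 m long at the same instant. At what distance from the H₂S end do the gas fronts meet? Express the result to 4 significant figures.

0.9473 m

The fronts meet when d_H₂S + d_C₃H₈ = L with d_H₂S/d_C₃H₈ = √(M_C₃H₈/M_H₂S) (Graham's law). Here √(M_C₃H₈/M_H₂S) = √(44.10/34.08) = 1.138.
With d_H₂S + d_C₃H₈ = 1.78 m, d_C₃H₈ = 1.78/(1 + 1.138) = 0.8327 m.
d_H₂S = 1.78 − 0.8327 = 0.9473 m.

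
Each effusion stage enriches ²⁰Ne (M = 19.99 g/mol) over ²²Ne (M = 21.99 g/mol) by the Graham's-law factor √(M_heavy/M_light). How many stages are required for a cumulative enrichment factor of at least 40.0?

Per stage α = (21.99/19.99)^(1/2) = 1.10005^0.5, giving ln α = 0.04768.
Need α^N ≥ 40.0 ⇒ N ≥ ln(40.0) / ln α = 3.689 / 0.04768 = 77.37.
Minimum whole number of stages: N = 78.

78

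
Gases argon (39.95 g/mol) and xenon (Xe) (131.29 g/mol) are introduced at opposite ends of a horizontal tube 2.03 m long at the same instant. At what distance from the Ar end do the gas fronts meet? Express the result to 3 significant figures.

Distances travelled in equal time are proportional to diffusion rates, so d_Ar/d_Xe = √(M_Xe/M_Ar) = √(131.29/39.95) = 1.813.
With d_Ar + d_Xe = 2.03 m, d_Xe = 2.03/(1 + 1.813) = 0.7217 m.
d_Ar = 2.03 − 0.7217 = 1.31 m.

1.31 m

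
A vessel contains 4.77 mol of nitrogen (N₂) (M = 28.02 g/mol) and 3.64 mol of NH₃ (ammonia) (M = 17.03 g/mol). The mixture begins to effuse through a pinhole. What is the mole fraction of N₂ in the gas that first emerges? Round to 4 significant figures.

0.5053

Effusion rate of each component ∝ n_i/√M_i (partial pressure × 1/√M).
x_N₂(eff) = (n_N₂/√M_N₂) / (n_N₂/√M_N₂ + n_NH₃/√M_NH₃)
= (4.77/√28.02) / (4.77/√28.02 + 3.64/√17.03) = 0.9011/(0.9011 + 0.8821) = 0.5053.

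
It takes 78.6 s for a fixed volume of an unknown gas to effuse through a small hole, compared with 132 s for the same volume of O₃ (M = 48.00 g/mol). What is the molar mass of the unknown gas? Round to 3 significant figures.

From Graham's law, t_X/t_O₃ = √(M_X/M_O₃).
78.6/132 = 0.5955 = √(M_X/48.00)
M_X = 48.00 × 0.5955² = 48.00 × 0.3546 = 17.0 g/mol

17.0 g/mol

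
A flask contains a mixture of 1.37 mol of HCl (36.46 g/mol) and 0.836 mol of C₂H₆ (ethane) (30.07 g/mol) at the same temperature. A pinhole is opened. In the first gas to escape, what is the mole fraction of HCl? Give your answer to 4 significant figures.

Rate_i ∝ x_i/√M_i (Graham's law weighted by mole fraction), so the effusate composition follows n_i/√M_i.
x_HCl(eff) = (n_HCl/√M_HCl) / (n_HCl/√M_HCl + n_C₂H₆/√M_C₂H₆)
= (1.37/√36.46) / (1.37/√36.46 + 0.836/√30.07) = 0.2269/(0.2269 + 0.1525) = 0.5981.

0.5981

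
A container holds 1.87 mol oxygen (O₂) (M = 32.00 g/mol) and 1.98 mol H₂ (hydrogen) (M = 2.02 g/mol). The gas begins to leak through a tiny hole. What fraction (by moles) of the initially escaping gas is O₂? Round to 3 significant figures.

0.192

Rate_i ∝ x_i/√M_i (Graham's law weighted by mole fraction), so the effusate composition follows n_i/√M_i.
Mole fraction of O₂ in the effusate = (n_O₂/√M_O₂) / (n_O₂/√M_O₂ + n_H₂/√M_H₂)
= (1.87/√32.00) / (1.87/√32.00 + 1.98/√2.02) = 0.3306/(0.3306 + 1.393) = 0.192.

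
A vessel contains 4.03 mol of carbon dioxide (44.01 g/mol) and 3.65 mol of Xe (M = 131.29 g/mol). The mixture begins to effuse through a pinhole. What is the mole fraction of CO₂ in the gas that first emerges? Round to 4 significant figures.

0.6560

The effusion rate of species i is ∝ p_i/√M_i ∝ n_i/√M_i.
Mole fraction of CO₂ in the effusate = (n_CO₂/√M_CO₂) / (n_CO₂/√M_CO₂ + n_Xe/√M_Xe)
= (4.03/√44.01) / (4.03/√44.01 + 3.65/√131.29) = 0.6075/(0.6075 + 0.3185) = 0.6560.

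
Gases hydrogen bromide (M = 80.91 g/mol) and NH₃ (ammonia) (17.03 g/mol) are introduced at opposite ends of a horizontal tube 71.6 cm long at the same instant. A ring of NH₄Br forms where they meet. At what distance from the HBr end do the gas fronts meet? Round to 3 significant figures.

Distances travelled in equal time are proportional to diffusion rates, so d_HBr/d_NH₃ = √(M_NH₃/M_HBr) = √(17.03/80.91) = 0.4588.
With d_HBr + d_NH₃ = 71.6 cm, d_NH₃ = 71.6/(1 + 0.4588) = 49.08 cm.
d_HBr = 71.6 − 49.08 = 22.5 cm.

22.5 cm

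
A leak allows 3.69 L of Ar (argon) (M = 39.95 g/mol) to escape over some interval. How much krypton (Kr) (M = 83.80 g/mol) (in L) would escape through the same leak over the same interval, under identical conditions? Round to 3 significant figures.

2.55 L

Graham's law gives rate_Kr/rate_Ar = √(M_Ar/M_Kr) = √(39.95/83.80) = √0.4767 = 0.6905.
So the volume for Kr is 3.69 × 0.6905 = 2.55 L.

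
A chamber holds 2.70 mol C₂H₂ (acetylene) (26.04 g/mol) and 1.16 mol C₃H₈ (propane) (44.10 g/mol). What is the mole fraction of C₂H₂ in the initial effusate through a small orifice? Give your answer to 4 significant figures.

Effusion rate of each component ∝ n_i/√M_i (partial pressure × 1/√M).
x_C₂H₂(eff) = (n_C₂H₂/√M_C₂H₂) / (n_C₂H₂/√M_C₂H₂ + n_C₃H₈/√M_C₃H₈)
= (2.70/√26.04) / (2.70/√26.04 + 1.16/√44.10) = 0.5291/(0.5291 + 0.1747) = 0.7518.

0.7518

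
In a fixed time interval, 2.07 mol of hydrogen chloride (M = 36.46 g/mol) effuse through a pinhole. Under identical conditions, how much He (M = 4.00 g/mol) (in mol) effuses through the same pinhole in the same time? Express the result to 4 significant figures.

6.250 mol

Graham's law gives rate_He/rate_HCl = √(M_HCl/M_He) = √(36.46/4.00) = √9.115 = 3.019.
So the amount for He is 2.07 × 3.019 = 6.250 mol.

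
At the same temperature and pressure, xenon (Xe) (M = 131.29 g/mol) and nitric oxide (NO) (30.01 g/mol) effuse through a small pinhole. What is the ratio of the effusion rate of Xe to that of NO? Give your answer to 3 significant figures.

0.478

Since effusion rate ∝ 1/√M, rate_Xe/rate_NO = √(M_NO/M_Xe) = √(30.01/131.29) = √0.2286 = 0.478.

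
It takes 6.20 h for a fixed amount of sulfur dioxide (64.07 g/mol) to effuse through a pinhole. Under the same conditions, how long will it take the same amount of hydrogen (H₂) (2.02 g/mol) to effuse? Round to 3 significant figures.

1.10 h

Using Graham's law: t_H₂/t_SO₂ = √(M_H₂/M_SO₂) = √(2.02/64.07) = √0.03153 = 0.1776.
So the time for H₂ is 6.20 × 0.1776 = 1.10 h.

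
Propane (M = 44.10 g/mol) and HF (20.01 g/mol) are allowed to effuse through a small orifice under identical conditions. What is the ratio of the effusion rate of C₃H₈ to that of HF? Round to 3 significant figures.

0.674

Graham's law gives rate_C₃H₈/rate_HF = √(M_HF/M_C₃H₈) = √(20.01/44.10) = √0.4537 = 0.674.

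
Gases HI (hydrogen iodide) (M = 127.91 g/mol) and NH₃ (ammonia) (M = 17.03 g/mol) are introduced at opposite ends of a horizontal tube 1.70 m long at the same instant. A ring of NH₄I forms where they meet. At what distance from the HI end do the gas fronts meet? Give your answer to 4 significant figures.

Distances travelled in equal time are proportional to diffusion rates, so d_HI/d_NH₃ = √(M_NH₃/M_HI) = √(17.03/127.91) = 0.3649.
With d_HI + d_NH₃ = 1.70 m, d_NH₃ = 1.70/(1 + 0.3649) = 1.246 m.
d_HI = 1.70 − 1.246 = 0.4545 m.

0.4545 m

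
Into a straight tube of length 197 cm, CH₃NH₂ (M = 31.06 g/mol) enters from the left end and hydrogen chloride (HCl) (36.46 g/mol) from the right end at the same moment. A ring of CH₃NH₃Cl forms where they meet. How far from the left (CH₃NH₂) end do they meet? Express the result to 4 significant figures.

Distances travelled in equal time are proportional to diffusion rates, so d_CH₃NH₂/d_HCl = √(M_HCl/M_CH₃NH₂) = √(36.46/31.06) = 1.083.
With d_CH₃NH₂ + d_HCl = 197 cm, d_HCl = 197/(1 + 1.083) = 94.55 cm.
d_CH₃NH₂ = 197 − 94.55 = 102.4 cm.

102.4 cm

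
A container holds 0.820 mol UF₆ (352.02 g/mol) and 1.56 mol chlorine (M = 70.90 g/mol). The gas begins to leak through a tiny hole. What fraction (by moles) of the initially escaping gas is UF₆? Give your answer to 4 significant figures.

The effusion rate of species i is ∝ p_i/√M_i ∝ n_i/√M_i.
Mole fraction of UF₆ in the effusate = (n_UF₆/√M_UF₆) / (n_UF₆/√M_UF₆ + n_Cl₂/√M_Cl₂)
= (0.820/√352.02) / (0.820/√352.02 + 1.56/√70.90) = 0.04370/(0.04370 + 0.1853) = 0.1909.

0.1909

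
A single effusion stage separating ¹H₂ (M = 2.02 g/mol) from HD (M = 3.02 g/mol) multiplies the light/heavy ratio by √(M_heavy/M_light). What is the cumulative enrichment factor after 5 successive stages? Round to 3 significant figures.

2.73

Overall factor = α^5 with α = √(3.02/2.02), i.e. (3.02/2.02)^(5/2).
= 1.49505^(5/2) = 2.73.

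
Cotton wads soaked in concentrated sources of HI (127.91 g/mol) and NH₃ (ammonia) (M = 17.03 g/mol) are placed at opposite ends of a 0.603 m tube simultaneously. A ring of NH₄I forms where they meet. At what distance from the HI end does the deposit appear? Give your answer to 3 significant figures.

Graham's law gives d_HI/d_NH₃ = rate_HI/rate_NH₃ = √(M_NH₃/M_HI) = √(17.03/127.91) = 0.3649.
With d_HI + d_NH₃ = 0.603 m, d_NH₃ = 0.603/(1 + 0.3649) = 0.4418 m.
d_HI = 0.603 − 0.4418 = 0.161 m.

0.161 m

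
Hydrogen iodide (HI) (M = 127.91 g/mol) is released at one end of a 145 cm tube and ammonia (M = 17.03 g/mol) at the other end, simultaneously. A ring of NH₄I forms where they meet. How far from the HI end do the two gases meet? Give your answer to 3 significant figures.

Graham's law gives d_HI/d_NH₃ = rate_HI/rate_NH₃ = √(M_NH₃/M_HI) = √(17.03/127.91) = 0.3649.
With d_HI + d_NH₃ = 145 cm, d_NH₃ = 145/(1 + 0.3649) = 106.2 cm.
d_HI = 145 − 106.2 = 38.8 cm.

38.8 cm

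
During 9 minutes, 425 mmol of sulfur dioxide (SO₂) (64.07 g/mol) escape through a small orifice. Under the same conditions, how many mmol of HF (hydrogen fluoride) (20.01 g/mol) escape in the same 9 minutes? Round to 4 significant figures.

From Graham's law, rate_HF/rate_SO₂ = √(M_SO₂/M_HF) = √(64.07/20.01) = √3.202 = 1.789.
So the amount for HF is 425 × 1.789 = 760.5 mmol.

760.5 mmol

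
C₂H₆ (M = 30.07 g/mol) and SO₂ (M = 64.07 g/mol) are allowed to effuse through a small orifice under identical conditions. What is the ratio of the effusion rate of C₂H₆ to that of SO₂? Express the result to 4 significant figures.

1.460

By Graham's law, rate_C₂H₆/rate_SO₂ = √(M_SO₂/M_C₂H₆) = √(64.07/30.07) = √2.131 = 1.460.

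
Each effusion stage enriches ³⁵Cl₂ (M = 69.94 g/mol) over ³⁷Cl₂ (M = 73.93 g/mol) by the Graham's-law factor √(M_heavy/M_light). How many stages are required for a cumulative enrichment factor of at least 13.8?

95

Per stage α = (73.93/69.94)^(1/2) = 1.05705^0.5, giving ln α = 0.02774.
Need α^N ≥ 13.8 ⇒ N ≥ ln(13.8) / ln α = 2.625 / 0.02774 = 94.62.
Minimum whole number of stages: N = 95.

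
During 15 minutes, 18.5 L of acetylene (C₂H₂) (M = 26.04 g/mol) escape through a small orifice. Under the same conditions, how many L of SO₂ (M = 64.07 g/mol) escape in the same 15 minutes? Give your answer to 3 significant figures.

11.8 L

From Graham's law, rate_SO₂/rate_C₂H₂ = √(M_C₂H₂/M_SO₂) = √(26.04/64.07) = √0.4064 = 0.6375.
So the volume for SO₂ is 18.5 × 0.6375 = 11.8 L.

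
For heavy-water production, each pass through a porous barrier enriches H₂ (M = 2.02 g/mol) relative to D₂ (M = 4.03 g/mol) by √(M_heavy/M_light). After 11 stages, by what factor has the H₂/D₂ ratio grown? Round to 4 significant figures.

44.64

Each stage multiplies the ratio by α = √(4.03/2.02), so after 11 stages the overall factor is α^11 = (4.03/2.02)^(11/2).
= 1.99505^(11/2) = 44.64.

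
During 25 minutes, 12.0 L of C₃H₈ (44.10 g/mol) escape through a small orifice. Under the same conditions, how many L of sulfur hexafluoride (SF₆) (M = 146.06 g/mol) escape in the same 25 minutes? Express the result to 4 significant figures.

6.594 L

By Graham's law, rate_SF₆/rate_C₃H₈ = √(M_C₃H₈/M_SF₆) = √(44.10/146.06) = √0.3019 = 0.5495.
So the volume for SF₆ is 12.0 × 0.5495 = 6.594 L.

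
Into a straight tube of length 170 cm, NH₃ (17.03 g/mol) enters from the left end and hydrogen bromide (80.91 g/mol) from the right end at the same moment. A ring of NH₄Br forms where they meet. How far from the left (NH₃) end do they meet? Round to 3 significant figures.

117 cm

In equal time, each gas travels a distance ∝ its rate ∝ 1/√M, so d_NH₃/d_HBr = √(M_HBr/M_NH₃) = √(80.91/17.03) = 2.180.
With d_NH₃ + d_HBr = 170 cm, d_HBr = 170/(1 + 2.180) = 53.46 cm.
d_NH₃ = 170 − 53.46 = 117 cm.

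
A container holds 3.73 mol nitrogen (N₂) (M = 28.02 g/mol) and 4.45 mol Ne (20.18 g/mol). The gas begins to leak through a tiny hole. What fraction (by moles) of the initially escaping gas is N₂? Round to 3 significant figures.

Rate_i ∝ x_i/√M_i (Graham's law weighted by mole fraction), so the effusate composition follows n_i/√M_i.
So x_N₂ in the escaping gas = (n_N₂/√M_N₂) / Σ(n_i/√M_i)
= (3.73/√28.02) / (3.73/√28.02 + 4.45/√20.18) = 0.7047/(0.7047 + 0.9906) = 0.416.

0.416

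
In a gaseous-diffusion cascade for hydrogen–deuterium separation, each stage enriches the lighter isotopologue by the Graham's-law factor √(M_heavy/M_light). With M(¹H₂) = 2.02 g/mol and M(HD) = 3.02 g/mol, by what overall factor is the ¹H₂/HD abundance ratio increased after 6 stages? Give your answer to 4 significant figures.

Each stage multiplies the ratio by α = √(3.02/2.02), so after 6 stages the overall factor is α^6 = (3.02/2.02)^(6/2).
= 1.49505^3 = 3.342.

3.342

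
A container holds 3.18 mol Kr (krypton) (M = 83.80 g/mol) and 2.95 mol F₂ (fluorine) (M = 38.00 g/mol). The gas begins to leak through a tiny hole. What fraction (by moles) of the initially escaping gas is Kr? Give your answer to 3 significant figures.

The effusion rate of species i is ∝ p_i/√M_i ∝ n_i/√M_i.
Mole fraction of Kr in the effusate = (n_Kr/√M_Kr) / (n_Kr/√M_Kr + n_F₂/√M_F₂)
= (3.18/√83.80) / (3.18/√83.80 + 2.95/√38.00) = 0.3474/(0.3474 + 0.4786) = 0.421.

0.421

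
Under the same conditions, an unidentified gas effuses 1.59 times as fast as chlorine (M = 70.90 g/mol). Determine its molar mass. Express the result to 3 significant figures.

28.0 g/mol

Using Graham's law: rate_X/rate_Cl₂ = √(M_Cl₂/M_X).
1.59 = √(70.90/M_X)
M_X = 70.90 / 1.59² = 70.90 / 2.528 = 28.0 g/mol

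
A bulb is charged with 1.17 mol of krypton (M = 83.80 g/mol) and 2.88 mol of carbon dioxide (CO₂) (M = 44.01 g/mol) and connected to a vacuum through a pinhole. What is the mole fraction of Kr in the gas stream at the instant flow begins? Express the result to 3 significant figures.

0.227

Each component's effusion rate ∝ (its partial pressure)·(1/√M) ∝ n_i/√M_i.
x_Kr(eff) = (n_Kr/√M_Kr) / (n_Kr/√M_Kr + n_CO₂/√M_CO₂)
= (1.17/√83.80) / (1.17/√83.80 + 2.88/√44.01) = 0.1278/(0.1278 + 0.4341) = 0.227.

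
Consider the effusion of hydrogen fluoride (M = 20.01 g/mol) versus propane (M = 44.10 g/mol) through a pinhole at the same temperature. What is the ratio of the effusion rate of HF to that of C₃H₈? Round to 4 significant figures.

1.485

Using Graham's law: rate_HF/rate_C₃H₈ = √(M_C₃H₈/M_HF) = √(44.10/20.01) = √2.204 = 1.485.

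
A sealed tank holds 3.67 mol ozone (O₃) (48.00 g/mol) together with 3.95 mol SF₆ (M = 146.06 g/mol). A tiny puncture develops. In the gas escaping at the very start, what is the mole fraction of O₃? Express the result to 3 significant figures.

Each component's effusion rate ∝ (its partial pressure)·(1/√M) ∝ n_i/√M_i.
Mole fraction of O₃ in the effusate = (n_O₃/√M_O₃) / (n_O₃/√M_O₃ + n_SF₆/√M_SF₆)
= (3.67/√48.00) / (3.67/√48.00 + 3.95/√146.06) = 0.5297/(0.5297 + 0.3268) = 0.618.

0.618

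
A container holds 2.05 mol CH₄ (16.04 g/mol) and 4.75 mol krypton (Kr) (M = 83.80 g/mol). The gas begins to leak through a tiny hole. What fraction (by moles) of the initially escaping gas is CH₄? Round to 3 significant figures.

0.497

Rate_i ∝ x_i/√M_i (Graham's law weighted by mole fraction), so the effusate composition follows n_i/√M_i.
Mole fraction of CH₄ in the effusate = (n_CH₄/√M_CH₄) / (n_CH₄/√M_CH₄ + n_Kr/√M_Kr)
= (2.05/√16.04) / (2.05/√16.04 + 4.75/√83.80) = 0.5119/(0.5119 + 0.5189) = 0.497.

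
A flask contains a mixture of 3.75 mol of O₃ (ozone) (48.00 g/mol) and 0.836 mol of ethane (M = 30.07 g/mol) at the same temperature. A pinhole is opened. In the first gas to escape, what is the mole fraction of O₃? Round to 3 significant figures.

Rate_i ∝ x_i/√M_i (Graham's law weighted by mole fraction), so the effusate composition follows n_i/√M_i.
So x_O₃ in the escaping gas = (n_O₃/√M_O₃) / Σ(n_i/√M_i)
= (3.75/√48.00) / (3.75/√48.00 + 0.836/√30.07) = 0.5413/(0.5413 + 0.1525) = 0.780.

0.780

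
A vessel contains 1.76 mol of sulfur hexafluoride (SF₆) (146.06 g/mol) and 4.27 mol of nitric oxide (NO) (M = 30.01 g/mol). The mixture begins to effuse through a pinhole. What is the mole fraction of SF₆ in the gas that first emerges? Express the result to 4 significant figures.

The effusion rate of species i is ∝ p_i/√M_i ∝ n_i/√M_i.
x_SF₆(eff) = (n_SF₆/√M_SF₆) / (n_SF₆/√M_SF₆ + n_NO/√M_NO)
= (1.76/√146.06) / (1.76/√146.06 + 4.27/√30.01) = 0.1456/(0.1456 + 0.7795) = 0.1574.

0.1574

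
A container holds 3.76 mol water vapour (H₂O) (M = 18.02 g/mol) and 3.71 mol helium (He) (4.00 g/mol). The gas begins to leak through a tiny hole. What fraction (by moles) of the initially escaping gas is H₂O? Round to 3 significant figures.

0.323

Rate_i ∝ x_i/√M_i (Graham's law weighted by mole fraction), so the effusate composition follows n_i/√M_i.
So x_H₂O in the escaping gas = (n_H₂O/√M_H₂O) / Σ(n_i/√M_i)
= (3.76/√18.02) / (3.76/√18.02 + 3.71/√4.00) = 0.8857/(0.8857 + 1.855) = 0.323.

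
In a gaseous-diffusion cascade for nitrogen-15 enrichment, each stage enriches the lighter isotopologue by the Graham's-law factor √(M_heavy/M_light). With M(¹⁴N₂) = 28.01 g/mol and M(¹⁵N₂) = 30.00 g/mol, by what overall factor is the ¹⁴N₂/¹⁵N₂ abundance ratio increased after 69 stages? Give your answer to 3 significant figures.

10.7

Each stage multiplies the ratio by α = √(30.00/28.01), so after 69 stages the overall factor is α^69 = (30.00/28.01)^(69/2).
= 1.07105^(69/2) = 10.7.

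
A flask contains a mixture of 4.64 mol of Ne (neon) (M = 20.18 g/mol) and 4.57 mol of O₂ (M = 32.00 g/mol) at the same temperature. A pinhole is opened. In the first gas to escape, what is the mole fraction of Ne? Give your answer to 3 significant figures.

0.561

Each component's effusion rate ∝ (its partial pressure)·(1/√M) ∝ n_i/√M_i.
So x_Ne in the escaping gas = (n_Ne/√M_Ne) / Σ(n_i/√M_i)
= (4.64/√20.18) / (4.64/√20.18 + 4.57/√32.00) = 1.033/(1.033 + 0.8079) = 0.561.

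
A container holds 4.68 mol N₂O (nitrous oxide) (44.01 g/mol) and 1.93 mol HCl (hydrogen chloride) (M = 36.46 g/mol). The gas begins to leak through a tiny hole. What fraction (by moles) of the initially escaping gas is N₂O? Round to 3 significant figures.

0.688

Effusion rate of each component ∝ n_i/√M_i (partial pressure × 1/√M).
So x_N₂O in the escaping gas = (n_N₂O/√M_N₂O) / Σ(n_i/√M_i)
= (4.68/√44.01) / (4.68/√44.01 + 1.93/√36.46) = 0.7055/(0.7055 + 0.3196) = 0.688.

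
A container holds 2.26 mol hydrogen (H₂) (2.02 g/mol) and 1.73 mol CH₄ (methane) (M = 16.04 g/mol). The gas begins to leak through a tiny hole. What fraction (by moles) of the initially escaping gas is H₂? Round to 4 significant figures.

The effusion rate of species i is ∝ p_i/√M_i ∝ n_i/√M_i.
So x_H₂ in the escaping gas = (n_H₂/√M_H₂) / Σ(n_i/√M_i)
= (2.26/√2.02) / (2.26/√2.02 + 1.73/√16.04) = 1.590/(1.590 + 0.4320) = 0.7864.

0.7864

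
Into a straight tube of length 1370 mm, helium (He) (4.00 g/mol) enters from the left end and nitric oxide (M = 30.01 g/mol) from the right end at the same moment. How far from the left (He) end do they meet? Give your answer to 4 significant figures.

1004 mm

In equal time, each gas travels a distance ∝ its rate ∝ 1/√M, so d_He/d_NO = √(M_NO/M_He) = √(30.01/4.00) = 2.739.
With d_He + d_NO = 1370 mm, d_NO = 1370/(1 + 2.739) = 366.4 mm.
d_He = 1370 − 366.4 = 1004 mm.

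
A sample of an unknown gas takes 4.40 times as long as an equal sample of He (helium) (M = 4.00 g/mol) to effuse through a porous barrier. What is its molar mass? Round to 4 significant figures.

From Graham's law, t_X/t_He = √(M_X/M_He).
4.40 = √(M_X/4.00)
M_X = 4.00 × 4.40² = 4.00 × 19.36 = 77.44 g/mol

77.44 g/mol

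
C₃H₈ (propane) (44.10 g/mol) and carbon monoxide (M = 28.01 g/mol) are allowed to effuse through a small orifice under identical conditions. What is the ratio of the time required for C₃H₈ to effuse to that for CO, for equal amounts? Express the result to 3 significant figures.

By Graham's law, t_C₃H₈/t_CO = √(M_C₃H₈/M_CO) = √(44.10/28.01) = √1.574 = 1.25.

1.25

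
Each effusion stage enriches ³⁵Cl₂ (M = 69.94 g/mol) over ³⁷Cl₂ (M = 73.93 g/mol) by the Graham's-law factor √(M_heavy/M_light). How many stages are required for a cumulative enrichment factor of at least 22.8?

113

Single-stage factor α = √(73.93/69.94), so ln α = ½ ln(1.05705) = 0.02774.
Need α^N ≥ 22.8 ⇒ N ≥ ln(22.8) / ln α = 3.127 / 0.02774 = 112.71.
So at least 113 stages are needed.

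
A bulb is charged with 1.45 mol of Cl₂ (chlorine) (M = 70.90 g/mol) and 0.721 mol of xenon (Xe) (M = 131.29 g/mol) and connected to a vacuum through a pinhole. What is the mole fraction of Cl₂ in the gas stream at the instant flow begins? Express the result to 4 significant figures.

Effusion rate of each component ∝ n_i/√M_i (partial pressure × 1/√M).
So x_Cl₂ in the escaping gas = (n_Cl₂/√M_Cl₂) / Σ(n_i/√M_i)
= (1.45/√70.90) / (1.45/√70.90 + 0.721/√131.29) = 0.1722/(0.1722 + 0.06292) = 0.7324.

0.7324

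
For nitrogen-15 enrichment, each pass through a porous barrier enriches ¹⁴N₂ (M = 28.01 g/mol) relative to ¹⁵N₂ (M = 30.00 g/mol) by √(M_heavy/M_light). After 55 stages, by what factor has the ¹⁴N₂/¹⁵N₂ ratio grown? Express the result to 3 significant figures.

Overall factor = α^55 with α = √(30.00/28.01), i.e. (30.00/28.01)^(55/2).
= 1.07105^(55/2) = 6.60.

6.60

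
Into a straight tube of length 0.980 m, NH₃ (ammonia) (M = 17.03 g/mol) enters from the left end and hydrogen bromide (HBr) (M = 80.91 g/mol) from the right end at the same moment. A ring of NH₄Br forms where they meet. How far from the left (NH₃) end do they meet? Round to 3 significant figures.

0.672 m

Graham's law gives d_NH₃/d_HBr = rate_NH₃/rate_HBr = √(M_HBr/M_NH₃) = √(80.91/17.03) = 2.180.
With d_NH₃ + d_HBr = 0.980 m, d_HBr = 0.980/(1 + 2.180) = 0.3082 m.
d_NH₃ = 0.980 − 0.3082 = 0.672 m.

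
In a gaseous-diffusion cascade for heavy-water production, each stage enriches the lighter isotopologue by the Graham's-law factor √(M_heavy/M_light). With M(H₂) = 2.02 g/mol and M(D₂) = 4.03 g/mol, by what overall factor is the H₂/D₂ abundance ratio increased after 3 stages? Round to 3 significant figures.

After 3 stages the ratio has grown by (√(4.03/2.02))^3 = (4.03/2.02)^(3/2).
= 1.99505^(3/2) = 2.82.

2.82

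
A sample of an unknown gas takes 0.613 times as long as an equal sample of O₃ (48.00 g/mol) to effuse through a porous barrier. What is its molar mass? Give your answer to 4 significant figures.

Since effusion rate ∝ 1/√M, t_X/t_O₃ = √(M_X/M_O₃).
0.613 = √(M_X/48.00)
M_X = 48.00 × 0.613² = 48.00 × 0.3758 = 18.04 g/mol

18.04 g/mol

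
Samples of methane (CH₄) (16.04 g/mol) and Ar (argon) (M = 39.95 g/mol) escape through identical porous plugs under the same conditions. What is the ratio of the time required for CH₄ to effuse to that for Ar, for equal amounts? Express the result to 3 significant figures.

By Graham's law, t_CH₄/t_Ar = √(M_CH₄/M_Ar) = √(16.04/39.95) = √0.4015 = 0.634.

0.634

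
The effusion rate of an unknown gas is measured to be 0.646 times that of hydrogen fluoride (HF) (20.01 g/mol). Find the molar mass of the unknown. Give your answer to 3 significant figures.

47.9 g/mol

Graham's law gives rate_X/rate_HF = √(M_HF/M_X).
0.646 = √(20.01/M_X)
M_X = 20.01 / 0.646² = 20.01 / 0.4173 = 47.9 g/mol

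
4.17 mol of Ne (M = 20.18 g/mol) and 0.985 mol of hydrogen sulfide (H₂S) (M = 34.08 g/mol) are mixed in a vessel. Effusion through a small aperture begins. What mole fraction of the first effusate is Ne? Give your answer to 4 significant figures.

Rate_i ∝ x_i/√M_i (Graham's law weighted by mole fraction), so the effusate composition follows n_i/√M_i.
Mole fraction of Ne in the effusate = (n_Ne/√M_Ne) / (n_Ne/√M_Ne + n_H₂S/√M_H₂S)
= (4.17/√20.18) / (4.17/√20.18 + 0.985/√34.08) = 0.9283/(0.9283 + 0.1687) = 0.8462.

0.8462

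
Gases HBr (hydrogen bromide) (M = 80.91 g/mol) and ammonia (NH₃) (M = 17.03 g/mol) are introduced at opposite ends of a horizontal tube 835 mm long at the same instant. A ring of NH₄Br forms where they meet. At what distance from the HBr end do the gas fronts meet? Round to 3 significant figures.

Distances travelled in equal time are proportional to diffusion rates, so d_HBr/d_NH₃ = √(M_NH₃/M_HBr) = √(17.03/80.91) = 0.4588.
With d_HBr + d_NH₃ = 835 mm, d_NH₃ = 835/(1 + 0.4588) = 572.4 mm.
d_HBr = 835 − 572.4 = 263 mm.

263 mm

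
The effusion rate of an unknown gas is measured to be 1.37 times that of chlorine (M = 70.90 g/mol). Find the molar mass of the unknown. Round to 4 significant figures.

Using Graham's law: rate_X/rate_Cl₂ = √(M_Cl₂/M_X).
1.37 = √(70.90/M_X)
M_X = 70.90 / 1.37² = 70.90 / 1.877 = 37.78 g/mol

37.78 g/mol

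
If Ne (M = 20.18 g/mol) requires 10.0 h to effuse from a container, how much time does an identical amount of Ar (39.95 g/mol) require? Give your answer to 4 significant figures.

Using Graham's law: t_Ar/t_Ne = √(M_Ar/M_Ne) = √(39.95/20.18) = √1.980 = 1.407.
So the time for Ar is 10.0 × 1.407 = 14.07 h.

14.07 h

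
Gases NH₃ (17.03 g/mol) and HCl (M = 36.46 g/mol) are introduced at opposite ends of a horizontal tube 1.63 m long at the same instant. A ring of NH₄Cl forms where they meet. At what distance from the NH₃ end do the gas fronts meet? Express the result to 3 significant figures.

In equal time, each gas travels a distance ∝ its rate ∝ 1/√M, so d_NH₃/d_HCl = √(M_HCl/M_NH₃) = √(36.46/17.03) = 1.463.
With d_NH₃ + d_HCl = 1.63 m, d_HCl = 1.63/(1 + 1.463) = 0.6617 m.
d_NH₃ = 1.63 − 0.6617 = 0.968 m.

0.968 m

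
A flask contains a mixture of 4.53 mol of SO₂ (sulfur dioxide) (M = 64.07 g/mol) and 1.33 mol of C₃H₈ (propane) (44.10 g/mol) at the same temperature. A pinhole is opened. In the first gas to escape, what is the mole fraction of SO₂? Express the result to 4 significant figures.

0.7386

Rate_i ∝ x_i/√M_i (Graham's law weighted by mole fraction), so the effusate composition follows n_i/√M_i.
So x_SO₂ in the escaping gas = (n_SO₂/√M_SO₂) / Σ(n_i/√M_i)
= (4.53/√64.07) / (4.53/√64.07 + 1.33/√44.10) = 0.5659/(0.5659 + 0.2003) = 0.7386.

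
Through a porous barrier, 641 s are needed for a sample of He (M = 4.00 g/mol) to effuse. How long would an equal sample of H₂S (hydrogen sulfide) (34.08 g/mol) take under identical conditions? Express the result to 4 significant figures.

1871 s

Since effusion rate ∝ 1/√M, t_H₂S/t_He = √(M_H₂S/M_He) = √(34.08/4.00) = √8.520 = 2.919.
So the time for H₂S is 641 × 2.919 = 1871 s.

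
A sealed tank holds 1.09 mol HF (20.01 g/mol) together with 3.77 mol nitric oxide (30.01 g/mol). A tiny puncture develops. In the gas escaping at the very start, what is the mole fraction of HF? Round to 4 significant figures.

0.2615

Effusion rate of each component ∝ n_i/√M_i (partial pressure × 1/√M).
So x_HF in the escaping gas = (n_HF/√M_HF) / Σ(n_i/√M_i)
= (1.09/√20.01) / (1.09/√20.01 + 3.77/√30.01) = 0.2437/(0.2437 + 0.6882) = 0.2615.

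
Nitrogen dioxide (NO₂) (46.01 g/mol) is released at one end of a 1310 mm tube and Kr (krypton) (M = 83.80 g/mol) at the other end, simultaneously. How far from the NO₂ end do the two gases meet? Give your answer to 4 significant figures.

752.5 mm

Distances travelled in equal time are proportional to diffusion rates, so d_NO₂/d_Kr = √(M_Kr/M_NO₂) = √(83.80/46.01) = 1.350.
With d_NO₂ + d_Kr = 1310 mm, d_Kr = 1310/(1 + 1.350) = 557.5 mm.
d_NO₂ = 1310 − 557.5 = 752.5 mm.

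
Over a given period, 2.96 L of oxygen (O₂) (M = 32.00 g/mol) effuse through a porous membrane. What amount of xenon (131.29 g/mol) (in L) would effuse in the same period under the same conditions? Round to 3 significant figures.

By Graham's law, rate_Xe/rate_O₂ = √(M_O₂/M_Xe) = √(32.00/131.29) = √0.2437 = 0.4937.
So the volume for Xe is 2.96 × 0.4937 = 1.46 L.

1.46 L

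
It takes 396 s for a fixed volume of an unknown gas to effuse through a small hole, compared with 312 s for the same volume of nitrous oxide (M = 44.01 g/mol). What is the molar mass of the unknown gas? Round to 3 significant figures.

70.9 g/mol

Since effusion rate ∝ 1/√M, t_X/t_N₂O = √(M_X/M_N₂O).
396/312 = 1.269 = √(M_X/44.01)
M_X = 44.01 × 1.269² = 44.01 × 1.611 = 70.9 g/mol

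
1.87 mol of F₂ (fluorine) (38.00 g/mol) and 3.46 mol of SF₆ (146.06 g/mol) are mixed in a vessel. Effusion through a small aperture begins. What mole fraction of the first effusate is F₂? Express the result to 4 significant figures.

The effusion rate of species i is ∝ p_i/√M_i ∝ n_i/√M_i.
So x_F₂ in the escaping gas = (n_F₂/√M_F₂) / Σ(n_i/√M_i)
= (1.87/√38.00) / (1.87/√38.00 + 3.46/√146.06) = 0.3034/(0.3034 + 0.2863) = 0.5145.

0.5145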